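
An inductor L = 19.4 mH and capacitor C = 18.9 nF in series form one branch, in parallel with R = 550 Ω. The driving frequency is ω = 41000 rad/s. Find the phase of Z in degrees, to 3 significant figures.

-48.0°

X_L = ωL = 795 Ω
X_C = 1/(ωC) = 1290 Ω
Branch 1: Z₁ = R = 550 Ω
Branch 2 (series LC): Z₂ = j(X_L − X_C) = −j495 Ω
Parallel: Z = Z₁Z₂/(Z₁+Z₂), |Z| = 368 Ω, ∠Z = -48.0°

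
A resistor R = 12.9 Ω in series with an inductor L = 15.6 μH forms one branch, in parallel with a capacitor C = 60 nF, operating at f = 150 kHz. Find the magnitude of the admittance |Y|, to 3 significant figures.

ω = 2πf = 942500 rad/s
X_L = ωL = 14.7 Ω
X_C = 1/(ωC) = 17.7 Ω
Branch 1 (R+jX_L): Z₁ = 12.9 + j14.7 Ω, |Z₁| = 19.6 Ω
Branch 2 (−jX_C): Z₂ = −j17.7 Ω
Parallel: Z = Z₁Z₂/(Z₁+Z₂), |Z| = 26.1 Ω, ∠Z = -28.3°
|Y| = 1/|Z| = 38.3 mS

38.3 mS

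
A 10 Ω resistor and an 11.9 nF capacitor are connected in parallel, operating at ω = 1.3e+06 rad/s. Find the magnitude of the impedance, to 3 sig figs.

X_C = 1/(ωC) = 64.6 Ω
Parallel: admittances add. Y = 1/R + jωC
Y = (0.100 + j0.0155) S
|Y| = 0.101 S → |Z| = 1/|Y| = 9.88 Ω, ∠Z = −∠Y = -8.79°

9.88 Ω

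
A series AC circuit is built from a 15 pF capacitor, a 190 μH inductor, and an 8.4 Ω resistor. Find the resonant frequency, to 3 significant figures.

ω₀ = 1/√(LC) = 1/√(0.00019 × 1.5e-11) = 1.873e+07 rad/s
f₀ = ω₀/(2π) = 2.98 MHz

2.98 MHz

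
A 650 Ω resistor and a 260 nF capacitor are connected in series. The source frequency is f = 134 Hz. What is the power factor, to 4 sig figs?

0.1409

ω = 2πf = 841.9 rad/s
X_C = 1/(ωC) = 4568 Ω
Z = 650.0 − j4568 Ω
|Z| = √(650.0² + 4568²) = 4614 Ω
∠Z = arctan(-4568/650.0) = -81.90°
cos φ = cos(-81.90°) = 0.1409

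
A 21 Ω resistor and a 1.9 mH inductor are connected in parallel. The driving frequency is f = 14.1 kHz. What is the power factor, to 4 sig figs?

ω = 2πf = 88590 rad/s
X_L = ωL = 168.3 Ω
Parallel: admittances add. Y = 1/R + 1/(jωL)
Y = (0.04762 − j0.005941) S
|Y| = 0.04799 S → |Z| = 1/|Y| = 20.84 Ω, ∠Z = −∠Y = 7.111°
cos φ = cos(7.111°) = 0.9923

0.9923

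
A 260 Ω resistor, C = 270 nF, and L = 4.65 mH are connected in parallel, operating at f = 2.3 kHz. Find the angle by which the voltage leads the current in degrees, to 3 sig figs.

ω = 2πf = 14450 rad/s
X_L = ωL = 67.2 Ω
X_C = 1/(ωC) = 256 Ω
Parallel: admittances add. Y = 1/R + 1/(jωL) + jωC
Y = (0.00385 − j0.0110) S
|Y| = 0.0116 S → |Z| = 1/|Y| = 86.0 Ω, ∠Z = −∠Y = 70.7°

70.7°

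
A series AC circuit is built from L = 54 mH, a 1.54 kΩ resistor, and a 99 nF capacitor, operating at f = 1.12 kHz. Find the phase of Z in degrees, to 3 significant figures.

-34.4°

ω = 2πf = 7037 rad/s
X_L = ωL = 380 Ω
X_C = 1/(ωC) = 1440 Ω
Net reactance X = X_L − X_C = -1060 Ω
Z = 1540 − j1060 Ω
|Z| = √(1540² + 1060²) = 1870 Ω
∠Z = arctan(-1060/1540) = -34.4°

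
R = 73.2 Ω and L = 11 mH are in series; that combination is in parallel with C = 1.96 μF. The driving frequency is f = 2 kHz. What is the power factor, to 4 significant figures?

0.1557

ω = 2πf = 12570 rad/s
X_L = ωL = 138.2 Ω
X_C = 1/(ωC) = 40.60 Ω
Branch 1 (R+jX_L): Z₁ = 73.20 + j138.2 Ω, |Z₁| = 156.4 Ω
Branch 2 (−jX_C): Z₂ = −j40.60 Ω
Parallel: Z = Z₁Z₂/(Z₁+Z₂), |Z| = 52.04 Ω, ∠Z = -81.04°
cos φ = cos(-81.04°) = 0.1557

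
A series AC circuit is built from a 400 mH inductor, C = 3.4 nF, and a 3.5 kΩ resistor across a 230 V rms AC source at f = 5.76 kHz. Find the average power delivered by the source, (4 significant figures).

3.522 W

ω = 2πf = 36190 rad/s
X_L = ωL = 14480 Ω
X_C = 1/(ωC) = 8127 Ω
Net reactance X = X_L − X_C = 6350 Ω
Z = 3500 + j6350 Ω
|Z| = √(3500² + 6350²) = 7250 Ω
∠Z = arctan(6350/3500) = 61.14°
I = V/|Z| = 31.72 mA
P = VI cos φ = 230 × 0.03172 × cos(61.14°) = 3.522 W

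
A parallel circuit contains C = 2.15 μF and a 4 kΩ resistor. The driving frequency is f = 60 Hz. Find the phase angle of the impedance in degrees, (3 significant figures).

-72.9°

ω = 2πf = 377.0 rad/s
X_C = 1/(ωC) = 1230 Ω
Parallel: admittances add. Y = 1/R + jωC
Y = (0.000250 + j0.000811) S
|Y| = 0.000848 S → |Z| = 1/|Y| = 1180 Ω, ∠Z = −∠Y = -72.9°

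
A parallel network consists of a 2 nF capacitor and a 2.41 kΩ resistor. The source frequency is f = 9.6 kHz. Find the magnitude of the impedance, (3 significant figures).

ω = 2πf = 60320 rad/s
X_C = 1/(ωC) = 8290 Ω
Parallel: admittances add. Y = 1/R + jωC
Y = (0.000415 + j0.000121) S
|Y| = 0.000432 S → |Z| = 1/|Y| = 2310 Ω, ∠Z = −∠Y = -16.2°

2310 Ω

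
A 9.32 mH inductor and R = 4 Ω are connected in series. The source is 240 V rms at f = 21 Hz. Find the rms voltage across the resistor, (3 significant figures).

ω = 2πf = 131.9 rad/s
X_L = ωL = 1.23 Ω
Z = 4.00 + j1.23 Ω
|Z| = √(4.00² + 1.23²) = 4.18 Ω
I = V/|Z| = 57.4 A
V_R = I·|Z_R| = 57.4 × 4.00 = 229 V

229 V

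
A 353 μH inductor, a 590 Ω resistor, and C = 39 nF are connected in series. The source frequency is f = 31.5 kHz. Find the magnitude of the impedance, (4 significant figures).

ω = 2πf = 197900 rad/s
X_L = ωL = 69.87 Ω
X_C = 1/(ωC) = 129.6 Ω
Net reactance X = X_L − X_C = -59.69 Ω
Z = 590.0 − j59.69 Ω
|Z| = √(590.0² + 59.69²) = 593.0 Ω

593.0 Ω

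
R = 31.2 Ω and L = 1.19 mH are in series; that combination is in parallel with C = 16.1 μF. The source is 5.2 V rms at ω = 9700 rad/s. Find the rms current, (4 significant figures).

X_L = ωL = 11.54 Ω
X_C = 1/(ωC) = 6.403 Ω
Branch 1 (R+jX_L): Z₁ = 31.20 + j11.54 Ω, |Z₁| = 33.27 Ω
Branch 2 (−jX_C): Z₂ = −j6.403 Ω
Parallel: Z = Z₁Z₂/(Z₁+Z₂), |Z| = 6.737 Ω, ∠Z = -79.05°
I = V/|Z| = 5.2/6.737 = 771.9 mA

771.9 mA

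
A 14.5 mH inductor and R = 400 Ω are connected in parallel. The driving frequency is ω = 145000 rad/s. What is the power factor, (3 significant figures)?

X_L = ωL = 2100 Ω
Parallel: admittances add. Y = 1/R + 1/(jωL)
Y = (0.00250 − j0.000476) S
|Y| = 0.00254 S → |Z| = 1/|Y| = 393 Ω, ∠Z = −∠Y = 10.8°
cos φ = cos(10.8°) = 0.982

0.982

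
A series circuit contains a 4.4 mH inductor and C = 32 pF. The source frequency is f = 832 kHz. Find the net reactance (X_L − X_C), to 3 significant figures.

ω = 2πf = 5.228e+06 rad/s
X_L = ωL = 23000 Ω
X_C = 1/(ωC) = 5980 Ω
X = 23000 − 5980 = 17000 Ω

17000 Ω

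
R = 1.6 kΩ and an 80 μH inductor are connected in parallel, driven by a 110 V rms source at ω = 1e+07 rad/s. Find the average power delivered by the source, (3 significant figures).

X_L = ωL = 800 Ω
Parallel: admittances add. Y = 1/R + 1/(jωL)
Y = (0.000625 − j0.00125) S
|Y| = 0.00140 S → |Z| = 1/|Y| = 716 Ω, ∠Z = −∠Y = 63.4°
I = V/|Z| = 154 mA
P = VI cos φ = 110 × 0.154 × cos(63.4°) = 7.56 W

7.56 W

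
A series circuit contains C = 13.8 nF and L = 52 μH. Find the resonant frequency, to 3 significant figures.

188 kHz

ω₀ = 1/√(LC) = 1/√(5.2e-05 × 1.38e-08) = 1.18e+06 rad/s
f₀ = ω₀/(2π) = 188 kHz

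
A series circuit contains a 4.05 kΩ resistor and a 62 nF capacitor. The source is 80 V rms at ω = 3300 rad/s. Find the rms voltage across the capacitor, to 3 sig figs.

61.6 V

X_C = 1/(ωC) = 4890 Ω
Z = 4050 − j4890 Ω
|Z| = √(4050² + 4890²) = 6350 Ω
I = V/|Z| = 12.6 mA
V_C = I·|Z_C| = 0.0126 × 4890 = 61.6 V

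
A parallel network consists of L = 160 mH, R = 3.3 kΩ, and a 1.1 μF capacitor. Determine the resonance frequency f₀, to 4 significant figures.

ω₀ = 1/√(LC) = 1/√(0.16 × 1.1e-06) = 2384 rad/s
f₀ = ω₀/(2π) = 379.4 Hz

379.4 Hz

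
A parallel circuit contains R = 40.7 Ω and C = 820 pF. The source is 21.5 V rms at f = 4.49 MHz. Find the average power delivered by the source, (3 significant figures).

ω = 2πf = 2.821e+07 rad/s
X_C = 1/(ωC) = 43.2 Ω
Parallel: admittances add. Y = 1/R + jωC
Y = (0.0246 + j0.0231) S
|Y| = 0.0337 S → |Z| = 1/|Y| = 29.6 Ω, ∠Z = −∠Y = -43.3°
I = V/|Z| = 726 mA
P = VI cos φ = 21.5 × 0.726 × cos(-43.3°) = 11.4 W

11.4 W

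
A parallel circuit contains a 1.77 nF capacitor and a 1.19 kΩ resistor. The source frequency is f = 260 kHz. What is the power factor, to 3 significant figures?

ω = 2πf = 1.634e+06 rad/s
X_C = 1/(ωC) = 346 Ω
Parallel: admittances add. Y = 1/R + jωC
Y = (0.000840 + j0.00289) S
|Y| = 0.00301 S → |Z| = 1/|Y| = 332 Ω, ∠Z = −∠Y = -73.8°
cos φ = cos(-73.8°) = 0.279

0.279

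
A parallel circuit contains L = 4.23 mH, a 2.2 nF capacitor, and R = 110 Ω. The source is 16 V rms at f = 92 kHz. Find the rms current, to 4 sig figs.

146.1 mA

ω = 2πf = 578100 rad/s
X_L = ωL = 2445 Ω
X_C = 1/(ωC) = 786.3 Ω
Parallel: admittances add. Y = 1/R + 1/(jωL) + jωC
Y = (0.009091 + j0.0008627) S
|Y| = 0.009132 S → |Z| = 1/|Y| = 109.5 Ω, ∠Z = −∠Y = -5.421°
I = V/|Z| = 16/109.5 = 146.1 mA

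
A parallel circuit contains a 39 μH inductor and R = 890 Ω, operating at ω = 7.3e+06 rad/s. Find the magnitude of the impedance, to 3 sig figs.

X_L = ωL = 285 Ω
Parallel: admittances add. Y = 1/R + 1/(jωL)
Y = (0.00112 − j0.00351) S
|Y| = 0.00369 S → |Z| = 1/|Y| = 271 Ω, ∠Z = −∠Y = 72.3°

271 Ω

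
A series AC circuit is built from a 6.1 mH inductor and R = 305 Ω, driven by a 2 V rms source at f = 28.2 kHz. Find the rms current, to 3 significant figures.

1.78 mA

ω = 2πf = 177200 rad/s
X_L = ωL = 1080 Ω
Z = 305 + j1080 Ω
|Z| = √(305² + 1080²) = 1120 Ω
I = V/|Z| = 2/1120 = 1.78 mA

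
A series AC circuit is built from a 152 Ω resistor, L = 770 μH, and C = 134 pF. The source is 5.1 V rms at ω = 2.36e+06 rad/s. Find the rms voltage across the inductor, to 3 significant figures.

6.85 V

X_L = ωL = 1820 Ω
X_C = 1/(ωC) = 3160 Ω
Net reactance X = X_L − X_C = -1340 Ω
Z = 152 − j1340 Ω
|Z| = √(152² + 1340²) = 1350 Ω
I = V/|Z| = 3.77 mA
V_L = I·|Z_L| = 0.00377 × 1820 = 6.85 V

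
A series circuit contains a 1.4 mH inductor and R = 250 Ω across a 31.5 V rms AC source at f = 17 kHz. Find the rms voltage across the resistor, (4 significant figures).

27.03 V

ω = 2πf = 106800 rad/s
X_L = ωL = 149.5 Ω
Z = 250.0 + j149.5 Ω
|Z| = √(250.0² + 149.5²) = 291.3 Ω
I = V/|Z| = 108.1 mA
V_R = I·|Z_R| = 0.1081 × 250.0 = 27.03 V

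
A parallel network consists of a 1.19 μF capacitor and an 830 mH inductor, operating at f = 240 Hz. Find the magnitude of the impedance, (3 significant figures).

1000 Ω

ω = 2πf = 1508 rad/s
X_L = ωL = 1250 Ω
X_C = 1/(ωC) = 557 Ω
Parallel: admittances add. Y = 1/(jωL) + jωC
Y = (0 + j0.000996) S
|Y| = 0.000996 S → |Z| = 1/|Y| = 1000 Ω, ∠Z = −∠Y = -90.0°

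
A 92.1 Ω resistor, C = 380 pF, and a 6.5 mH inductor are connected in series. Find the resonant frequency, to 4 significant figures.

101.3 kHz

ω₀ = 1/√(LC) = 1/√(0.0065 × 3.8e-10) = 636300 rad/s
f₀ = ω₀/(2π) = 101.3 kHz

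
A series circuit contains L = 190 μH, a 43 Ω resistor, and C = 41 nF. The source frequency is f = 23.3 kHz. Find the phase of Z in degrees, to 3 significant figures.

-72.8°

ω = 2πf = 146400 rad/s
X_L = ωL = 27.8 Ω
X_C = 1/(ωC) = 167 Ω
Net reactance X = X_L − X_C = -139 Ω
Z = 43.0 − j139 Ω
|Z| = √(43.0² + 139²) = 145 Ω
∠Z = arctan(-139/43.0) = -72.8°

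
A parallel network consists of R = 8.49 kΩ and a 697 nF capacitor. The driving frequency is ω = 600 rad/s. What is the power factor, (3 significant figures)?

X_C = 1/(ωC) = 2390 Ω
Parallel: admittances add. Y = 1/R + jωC
Y = (0.000118 + j0.000418) S
|Y| = 0.000434 S → |Z| = 1/|Y| = 2300 Ω, ∠Z = −∠Y = -74.3°
cos φ = cos(-74.3°) = 0.271

0.271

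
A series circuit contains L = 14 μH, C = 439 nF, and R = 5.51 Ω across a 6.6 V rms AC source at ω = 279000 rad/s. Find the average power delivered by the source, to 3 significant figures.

X_L = ωL = 3.91 Ω
X_C = 1/(ωC) = 8.16 Ω
Net reactance X = X_L − X_C = -4.26 Ω
Z = 5.51 − j4.26 Ω
|Z| = √(5.51² + 4.26²) = 6.96 Ω
∠Z = arctan(-4.26/5.51) = -37.7°
I = V/|Z| = 948 mA
P = VI cos φ = 6.6 × 0.948 × cos(-37.7°) = 4.95 W

4.95 W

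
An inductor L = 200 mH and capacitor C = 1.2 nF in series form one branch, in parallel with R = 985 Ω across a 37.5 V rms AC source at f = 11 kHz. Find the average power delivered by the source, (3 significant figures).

1.43 W

ω = 2πf = 69120 rad/s
X_L = ωL = 13800 Ω
X_C = 1/(ωC) = 12100 Ω
Branch 1: Z₁ = R = 985 Ω
Branch 2 (series LC): Z₂ = j(X_L − X_C) = j1770 Ω
Parallel: Z = Z₁Z₂/(Z₁+Z₂), |Z| = 860 Ω, ∠Z = 29.2°
I = V/|Z| = 43.6 mA
P = VI cos φ = 37.5 × 0.0436 × cos(29.2°) = 1.43 W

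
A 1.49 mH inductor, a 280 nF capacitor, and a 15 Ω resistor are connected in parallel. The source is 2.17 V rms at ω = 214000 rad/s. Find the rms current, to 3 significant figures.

190 mA

X_L = ωL = 319 Ω
X_C = 1/(ωC) = 16.7 Ω
Parallel: admittances add. Y = 1/R + 1/(jωL) + jωC
Y = (0.0667 + j0.0568) S
|Y| = 0.0876 S → |Z| = 1/|Y| = 11.4 Ω, ∠Z = −∠Y = -40.4°
I = V/|Z| = 2.17/11.4 = 190 mA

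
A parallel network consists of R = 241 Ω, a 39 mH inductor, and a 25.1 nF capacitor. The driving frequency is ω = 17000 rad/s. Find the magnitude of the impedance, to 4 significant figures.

X_L = ωL = 663.0 Ω
X_C = 1/(ωC) = 2344 Ω
Parallel: admittances add. Y = 1/R + 1/(jωL) + jωC
Y = (0.004149 − j0.001082) S
|Y| = 0.004288 S → |Z| = 1/|Y| = 233.2 Ω, ∠Z = −∠Y = 14.61°

233.2 Ω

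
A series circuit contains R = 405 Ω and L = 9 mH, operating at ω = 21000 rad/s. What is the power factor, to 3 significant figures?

X_L = ωL = 189 Ω
Z = 405 + j189 Ω
|Z| = √(405² + 189²) = 447 Ω
∠Z = arctan(189/405) = 25.0°
cos φ = cos(25.0°) = 0.906

0.906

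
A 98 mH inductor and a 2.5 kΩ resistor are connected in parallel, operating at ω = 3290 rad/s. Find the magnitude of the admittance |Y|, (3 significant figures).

3.13 mS

X_L = ωL = 322 Ω
Parallel: admittances add. Y = 1/R + 1/(jωL)
Y = (0.000400 − j0.00310) S
|Y| = 0.00313 S → |Z| = 1/|Y| = 320 Ω, ∠Z = −∠Y = 82.7°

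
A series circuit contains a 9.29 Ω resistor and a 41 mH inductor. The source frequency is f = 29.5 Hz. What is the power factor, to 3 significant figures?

0.774

ω = 2πf = 185.4 rad/s
X_L = ωL = 7.60 Ω
Z = 9.29 + j7.60 Ω
|Z| = √(9.29² + 7.60²) = 12.0 Ω
∠Z = arctan(7.60/9.29) = 39.3°
cos φ = cos(39.3°) = 0.774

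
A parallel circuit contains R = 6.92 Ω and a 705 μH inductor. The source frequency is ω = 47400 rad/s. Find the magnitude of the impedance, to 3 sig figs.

X_L = ωL = 33.4 Ω
Parallel: admittances add. Y = 1/R + 1/(jωL)
Y = (0.145 − j0.0299) S
|Y| = 0.148 S → |Z| = 1/|Y| = 6.78 Ω, ∠Z = −∠Y = 11.7°

6.78 Ω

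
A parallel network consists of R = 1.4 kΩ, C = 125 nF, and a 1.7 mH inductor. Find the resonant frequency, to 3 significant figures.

10.9 kHz

ω₀ = 1/√(LC) = 1/√(0.0017 × 1.25e-07) = 68600 rad/s
f₀ = ω₀/(2π) = 10.9 kHz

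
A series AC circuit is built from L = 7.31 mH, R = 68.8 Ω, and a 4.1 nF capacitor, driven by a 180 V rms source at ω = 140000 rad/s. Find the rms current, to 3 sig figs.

249 mA

X_L = ωL = 1020 Ω
X_C = 1/(ωC) = 1740 Ω
Net reactance X = X_L − X_C = -719 Ω
Z = 68.8 − j719 Ω
|Z| = √(68.8² + 719²) = 722 Ω
I = V/|Z| = 180/722 = 249 mA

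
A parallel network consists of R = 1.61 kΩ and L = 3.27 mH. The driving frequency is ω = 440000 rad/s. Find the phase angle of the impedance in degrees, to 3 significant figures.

48.2°

X_L = ωL = 1440 Ω
Parallel: admittances add. Y = 1/R + 1/(jωL)
Y = (0.000621 − j0.000695) S
|Y| = 0.000932 S → |Z| = 1/|Y| = 1070 Ω, ∠Z = −∠Y = 48.2°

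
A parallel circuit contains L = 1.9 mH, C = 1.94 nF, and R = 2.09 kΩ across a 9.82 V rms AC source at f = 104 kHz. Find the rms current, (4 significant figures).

ω = 2πf = 653500 rad/s
X_L = ωL = 1242 Ω
X_C = 1/(ωC) = 788.8 Ω
Parallel: admittances add. Y = 1/R + 1/(jωL) + jωC
Y = (0.0004785 + j0.0004623) S
|Y| = 0.0006653 S → |Z| = 1/|Y| = 1503 Ω, ∠Z = −∠Y = -44.01°
I = V/|Z| = 9.82/1503 = 6.533 mA

6.533 mA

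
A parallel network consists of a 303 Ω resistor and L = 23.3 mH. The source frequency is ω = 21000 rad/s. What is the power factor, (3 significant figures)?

X_L = ωL = 489 Ω
Parallel: admittances add. Y = 1/R + 1/(jωL)
Y = (0.00330 − j0.00204) S
|Y| = 0.00388 S → |Z| = 1/|Y| = 258 Ω, ∠Z = −∠Y = 31.8°
cos φ = cos(31.8°) = 0.850

0.850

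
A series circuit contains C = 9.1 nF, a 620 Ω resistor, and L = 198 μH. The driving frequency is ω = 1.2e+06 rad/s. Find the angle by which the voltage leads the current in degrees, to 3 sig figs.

13.3°

X_L = ωL = 238 Ω
X_C = 1/(ωC) = 91.6 Ω
Net reactance X = X_L − X_C = 146 Ω
Z = 620 + j146 Ω
|Z| = √(620² + 146²) = 637 Ω
∠Z = arctan(146/620) = 13.3°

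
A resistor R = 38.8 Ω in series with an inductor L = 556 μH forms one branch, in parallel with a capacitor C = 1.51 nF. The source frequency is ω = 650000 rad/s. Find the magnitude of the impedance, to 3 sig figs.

562 Ω

X_L = ωL = 361 Ω
X_C = 1/(ωC) = 1020 Ω
Branch 1 (R+jX_L): Z₁ = 38.8 + j361 Ω, |Z₁| = 363 Ω
Branch 2 (−jX_C): Z₂ = −j1020 Ω
Parallel: Z = Z₁Z₂/(Z₁+Z₂), |Z| = 562 Ω, ∠Z = 80.5°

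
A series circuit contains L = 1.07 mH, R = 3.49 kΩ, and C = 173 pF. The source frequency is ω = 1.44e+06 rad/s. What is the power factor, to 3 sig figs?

0.816

X_L = ωL = 1540 Ω
X_C = 1/(ωC) = 4010 Ω
Net reactance X = X_L − X_C = -2470 Ω
Z = 3490 − j2470 Ω
|Z| = √(3490² + 2470²) = 4280 Ω
∠Z = arctan(-2470/3490) = -35.3°
cos φ = cos(-35.3°) = 0.816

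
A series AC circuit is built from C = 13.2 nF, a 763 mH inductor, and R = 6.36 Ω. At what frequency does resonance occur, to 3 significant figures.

1.59 kHz

ω₀ = 1/√(LC) = 1/√(0.763 × 1.32e-08) = 9964 rad/s
f₀ = ω₀/(2π) = 1.59 kHz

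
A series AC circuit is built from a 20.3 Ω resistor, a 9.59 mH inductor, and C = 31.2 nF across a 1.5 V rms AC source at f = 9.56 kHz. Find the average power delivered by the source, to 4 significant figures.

ω = 2πf = 60070 rad/s
X_L = ωL = 576.0 Ω
X_C = 1/(ωC) = 533.6 Ω
Net reactance X = X_L − X_C = 42.45 Ω
Z = 20.30 + j42.45 Ω
|Z| = √(20.30² + 42.45²) = 47.06 Ω
∠Z = arctan(42.45/20.30) = 64.45°
I = V/|Z| = 31.88 mA
P = VI cos φ = 1.5 × 0.03188 × cos(64.45°) = 20.63 mW

20.63 mW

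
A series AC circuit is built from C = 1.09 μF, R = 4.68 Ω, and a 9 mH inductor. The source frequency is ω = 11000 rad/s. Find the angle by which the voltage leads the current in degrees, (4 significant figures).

73.30°

X_L = ωL = 99.00 Ω
X_C = 1/(ωC) = 83.40 Ω
Net reactance X = X_L − X_C = 15.60 Ω
Z = 4.680 + j15.60 Ω
|Z| = √(4.680² + 15.60²) = 16.28 Ω
∠Z = arctan(15.60/4.680) = 73.30°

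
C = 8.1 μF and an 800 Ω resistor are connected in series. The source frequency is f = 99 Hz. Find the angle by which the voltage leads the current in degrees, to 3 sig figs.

-13.9°

ω = 2πf = 622.0 rad/s
X_C = 1/(ωC) = 198 Ω
Z = 800 − j198 Ω
|Z| = √(800² + 198²) = 824 Ω
∠Z = arctan(-198/800) = -13.9°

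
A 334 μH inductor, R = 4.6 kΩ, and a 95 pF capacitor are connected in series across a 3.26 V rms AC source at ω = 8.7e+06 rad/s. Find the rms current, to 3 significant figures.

665 μA

X_L = ωL = 2910 Ω
X_C = 1/(ωC) = 1210 Ω
Net reactance X = X_L − X_C = 1700 Ω
Z = 4600 + j1700 Ω
|Z| = √(4600² + 1700²) = 4900 Ω
I = V/|Z| = 3.26/4900 = 665 μA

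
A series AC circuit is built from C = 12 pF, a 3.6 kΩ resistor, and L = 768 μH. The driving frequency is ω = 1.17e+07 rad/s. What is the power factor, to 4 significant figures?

0.8881

X_L = ωL = 8986 Ω
X_C = 1/(ωC) = 7123 Ω
Net reactance X = X_L − X_C = 1863 Ω
Z = 3600 + j1863 Ω
|Z| = √(3600² + 1863²) = 4054 Ω
∠Z = arctan(1863/3600) = 27.36°
cos φ = cos(27.36°) = 0.8881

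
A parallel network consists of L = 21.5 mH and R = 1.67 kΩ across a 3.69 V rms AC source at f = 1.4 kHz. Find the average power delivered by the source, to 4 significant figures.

8.153 mW

ω = 2πf = 8796 rad/s
X_L = ωL = 189.1 Ω
Parallel: admittances add. Y = 1/R + 1/(jωL)
Y = (0.0005988 − j0.005288) S
|Y| = 0.005321 S → |Z| = 1/|Y| = 187.9 Ω, ∠Z = −∠Y = 83.54°
I = V/|Z| = 19.64 mA
P = VI cos φ = 3.69 × 0.01964 × cos(83.54°) = 8.153 mW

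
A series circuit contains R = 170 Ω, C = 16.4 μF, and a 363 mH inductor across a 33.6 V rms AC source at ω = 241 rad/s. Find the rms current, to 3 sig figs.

X_L = ωL = 87.5 Ω
X_C = 1/(ωC) = 253 Ω
Net reactance X = X_L − X_C = -166 Ω
Z = 170 − j166 Ω
|Z| = √(170² + 166²) = 237 Ω
I = V/|Z| = 33.6/237 = 142 mA

142 mA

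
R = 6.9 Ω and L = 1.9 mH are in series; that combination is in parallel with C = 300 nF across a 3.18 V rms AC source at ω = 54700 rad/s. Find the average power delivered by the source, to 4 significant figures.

X_L = ωL = 103.9 Ω
X_C = 1/(ωC) = 60.94 Ω
Branch 1 (R+jX_L): Z₁ = 6.900 + j103.9 Ω, |Z₁| = 104.2 Ω
Branch 2 (−jX_C): Z₂ = −j60.94 Ω
Parallel: Z = Z₁Z₂/(Z₁+Z₂), |Z| = 145.8 Ω, ∠Z = -84.68°
I = V/|Z| = 21.81 mA
P = VI cos φ = 3.18 × 0.02181 × cos(-84.68°) = 6.431 mW

6.431 mW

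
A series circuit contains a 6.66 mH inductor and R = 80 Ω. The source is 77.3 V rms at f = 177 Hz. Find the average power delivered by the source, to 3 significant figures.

ω = 2πf = 1112 rad/s
X_L = ωL = 7.41 Ω
Z = 80.0 + j7.41 Ω
|Z| = √(80.0² + 7.41²) = 80.3 Ω
∠Z = arctan(7.41/80.0) = 5.29°
I = V/|Z| = 962 mA
P = VI cos φ = 77.3 × 0.962 × cos(5.29°) = 74.1 W

74.1 W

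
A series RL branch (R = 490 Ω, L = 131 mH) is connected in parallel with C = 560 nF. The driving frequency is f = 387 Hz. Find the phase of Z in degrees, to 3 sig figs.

ω = 2πf = 2432 rad/s
X_L = ωL = 319 Ω
X_C = 1/(ωC) = 734 Ω
Branch 1 (R+jX_L): Z₁ = 490 + j319 Ω, |Z₁| = 584 Ω
Branch 2 (−jX_C): Z₂ = −j734 Ω
Parallel: Z = Z₁Z₂/(Z₁+Z₂), |Z| = 668 Ω, ∠Z = -16.7°

-16.7°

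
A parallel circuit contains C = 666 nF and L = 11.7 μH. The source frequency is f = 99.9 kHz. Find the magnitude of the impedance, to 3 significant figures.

3.55 Ω

ω = 2πf = 627700 rad/s
X_L = ωL = 7.34 Ω
X_C = 1/(ωC) = 2.39 Ω
Parallel: admittances add. Y = 1/(jωL) + jωC
Y = (0 + j0.282) S
|Y| = 0.282 S → |Z| = 1/|Y| = 3.55 Ω, ∠Z = −∠Y = -90.0°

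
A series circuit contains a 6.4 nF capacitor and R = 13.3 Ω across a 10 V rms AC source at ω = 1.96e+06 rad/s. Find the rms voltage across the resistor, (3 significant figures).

1.65 V

X_C = 1/(ωC) = 79.7 Ω
Z = 13.3 − j79.7 Ω
|Z| = √(13.3² + 79.7²) = 80.8 Ω
I = V/|Z| = 124 mA
V_R = I·|Z_R| = 0.124 × 13.3 = 1.65 V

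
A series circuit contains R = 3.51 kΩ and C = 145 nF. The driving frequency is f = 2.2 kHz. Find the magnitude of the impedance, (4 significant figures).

ω = 2πf = 13820 rad/s
X_C = 1/(ωC) = 498.9 Ω
Z = 3510 − j498.9 Ω
|Z| = √(3510² + 498.9²) = 3545 Ω

3545 Ω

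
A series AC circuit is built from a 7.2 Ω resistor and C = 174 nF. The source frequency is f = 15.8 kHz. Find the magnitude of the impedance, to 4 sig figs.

58.34 Ω

ω = 2πf = 99270 rad/s
X_C = 1/(ωC) = 57.89 Ω
Z = 7.200 − j57.89 Ω
|Z| = √(7.200² + 57.89²) = 58.34 Ω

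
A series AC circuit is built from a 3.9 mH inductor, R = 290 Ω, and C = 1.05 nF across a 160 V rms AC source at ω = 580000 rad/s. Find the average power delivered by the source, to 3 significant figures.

15.8 W

X_L = ωL = 2260 Ω
X_C = 1/(ωC) = 1640 Ω
Net reactance X = X_L − X_C = 620 Ω
Z = 290 + j620 Ω
|Z| = √(290² + 620²) = 684 Ω
∠Z = arctan(620/290) = 64.9°
I = V/|Z| = 234 mA
P = VI cos φ = 160 × 0.234 × cos(64.9°) = 15.8 W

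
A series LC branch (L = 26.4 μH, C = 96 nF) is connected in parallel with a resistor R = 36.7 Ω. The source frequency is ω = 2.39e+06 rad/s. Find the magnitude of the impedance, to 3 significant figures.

X_L = ωL = 63.1 Ω
X_C = 1/(ωC) = 4.36 Ω
Branch 1: Z₁ = R = 36.7 Ω
Branch 2 (series LC): Z₂ = j(X_L − X_C) = j58.7 Ω
Parallel: Z = Z₁Z₂/(Z₁+Z₂), |Z| = 31.1 Ω, ∠Z = 32.0°

31.1 Ω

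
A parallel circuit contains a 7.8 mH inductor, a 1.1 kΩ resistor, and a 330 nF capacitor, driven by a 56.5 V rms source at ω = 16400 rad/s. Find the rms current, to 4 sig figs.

X_L = ωL = 127.9 Ω
X_C = 1/(ωC) = 184.8 Ω
Parallel: admittances add. Y = 1/R + 1/(jωL) + jωC
Y = (0.0009091 − j0.002405) S
|Y| = 0.002571 S → |Z| = 1/|Y| = 388.9 Ω, ∠Z = −∠Y = 69.30°
I = V/|Z| = 56.5/388.9 = 145.3 mA

145.3 mA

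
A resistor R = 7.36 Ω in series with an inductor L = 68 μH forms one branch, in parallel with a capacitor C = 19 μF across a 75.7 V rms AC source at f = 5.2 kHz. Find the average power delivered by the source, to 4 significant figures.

ω = 2πf = 32670 rad/s
X_L = ωL = 2.222 Ω
X_C = 1/(ωC) = 1.611 Ω
Branch 1 (R+jX_L): Z₁ = 7.360 + j2.222 Ω, |Z₁| = 7.688 Ω
Branch 2 (−jX_C): Z₂ = −j1.611 Ω
Parallel: Z = Z₁Z₂/(Z₁+Z₂), |Z| = 1.677 Ω, ∠Z = -77.95°
I = V/|Z| = 45.14 A
P = VI cos φ = 75.7 × 45.14 × cos(-77.95°) = 713.6 W

713.6 W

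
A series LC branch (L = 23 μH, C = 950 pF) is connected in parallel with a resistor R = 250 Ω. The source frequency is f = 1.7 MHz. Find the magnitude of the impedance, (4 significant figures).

ω = 2πf = 1.068e+07 rad/s
X_L = ωL = 245.7 Ω
X_C = 1/(ωC) = 98.55 Ω
Branch 1: Z₁ = R = 250.0 Ω
Branch 2 (series LC): Z₂ = j(X_L − X_C) = j147.1 Ω
Parallel: Z = Z₁Z₂/(Z₁+Z₂), |Z| = 126.8 Ω, ∠Z = 59.52°

126.8 Ω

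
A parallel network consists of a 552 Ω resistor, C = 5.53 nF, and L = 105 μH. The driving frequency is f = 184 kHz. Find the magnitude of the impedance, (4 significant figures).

386.8 Ω

ω = 2πf = 1.156e+06 rad/s
X_L = ωL = 121.4 Ω
X_C = 1/(ωC) = 156.4 Ω
Parallel: admittances add. Y = 1/R + 1/(jωL) + jωC
Y = (0.001812 − j0.001845) S
|Y| = 0.002585 S → |Z| = 1/|Y| = 386.8 Ω, ∠Z = −∠Y = 45.52°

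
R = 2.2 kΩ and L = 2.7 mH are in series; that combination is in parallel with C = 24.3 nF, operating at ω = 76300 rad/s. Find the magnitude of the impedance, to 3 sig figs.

536 Ω

X_L = ωL = 206 Ω
X_C = 1/(ωC) = 539 Ω
Branch 1 (R+jX_L): Z₁ = 2200 + j206 Ω, |Z₁| = 2210 Ω
Branch 2 (−jX_C): Z₂ = −j539 Ω
Parallel: Z = Z₁Z₂/(Z₁+Z₂), |Z| = 536 Ω, ∠Z = -76.0°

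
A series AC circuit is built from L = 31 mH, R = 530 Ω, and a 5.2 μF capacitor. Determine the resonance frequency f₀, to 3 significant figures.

396 Hz

ω₀ = 1/√(LC) = 1/√(0.031 × 5.2e-06) = 2491 rad/s
f₀ = ω₀/(2π) = 396 Hz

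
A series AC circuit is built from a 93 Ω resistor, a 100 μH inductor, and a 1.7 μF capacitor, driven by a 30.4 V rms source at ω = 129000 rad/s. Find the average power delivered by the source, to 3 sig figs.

X_L = ωL = 12.9 Ω
X_C = 1/(ωC) = 4.56 Ω
Net reactance X = X_L − X_C = 8.34 Ω
Z = 93.0 + j8.34 Ω
|Z| = √(93.0² + 8.34²) = 93.4 Ω
∠Z = arctan(8.34/93.0) = 5.12°
I = V/|Z| = 326 mA
P = VI cos φ = 30.4 × 0.326 × cos(5.12°) = 9.86 W

9.86 W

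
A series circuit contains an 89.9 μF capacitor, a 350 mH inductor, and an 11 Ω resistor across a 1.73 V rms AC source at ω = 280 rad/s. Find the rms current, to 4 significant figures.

29.17 mA

X_L = ωL = 98.00 Ω
X_C = 1/(ωC) = 39.73 Ω
Net reactance X = X_L − X_C = 58.27 Ω
Z = 11.00 + j58.27 Ω
|Z| = √(11.00² + 58.27²) = 59.30 Ω
I = V/|Z| = 1.73/59.30 = 29.17 mA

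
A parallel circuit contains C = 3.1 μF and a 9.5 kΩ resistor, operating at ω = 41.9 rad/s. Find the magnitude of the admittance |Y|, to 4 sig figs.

167.2 μS

X_C = 1/(ωC) = 7699 Ω
Parallel: admittances add. Y = 1/R + jωC
Y = (0.0001053 + j0.0001299) S
|Y| = 0.0001672 S → |Z| = 1/|Y| = 5981 Ω, ∠Z = −∠Y = -50.98°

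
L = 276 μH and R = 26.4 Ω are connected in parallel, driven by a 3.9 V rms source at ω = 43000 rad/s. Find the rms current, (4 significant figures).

X_L = ωL = 11.87 Ω
Parallel: admittances add. Y = 1/R + 1/(jωL)
Y = (0.03788 − j0.08426) S
|Y| = 0.09238 S → |Z| = 1/|Y| = 10.82 Ω, ∠Z = −∠Y = 65.79°
I = V/|Z| = 3.9/10.82 = 360.3 mA

360.3 mA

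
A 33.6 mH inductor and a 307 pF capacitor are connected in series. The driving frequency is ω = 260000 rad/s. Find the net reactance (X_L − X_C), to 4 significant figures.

-3792 Ω

X_L = ωL = 8736 Ω
X_C = 1/(ωC) = 12530 Ω
X = 8736 − 12530 = -3792 Ω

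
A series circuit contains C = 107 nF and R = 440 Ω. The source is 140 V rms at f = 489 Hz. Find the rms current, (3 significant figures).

ω = 2πf = 3072 rad/s
X_C = 1/(ωC) = 3040 Ω
Z = 440 − j3040 Ω
|Z| = √(440² + 3040²) = 3070 Ω
I = V/|Z| = 140/3070 = 45.6 mA

45.6 mA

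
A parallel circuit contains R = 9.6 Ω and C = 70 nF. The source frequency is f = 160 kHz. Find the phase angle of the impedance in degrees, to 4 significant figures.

-34.04°

ω = 2πf = 1.005e+06 rad/s
X_C = 1/(ωC) = 14.21 Ω
Parallel: admittances add. Y = 1/R + jωC
Y = (0.1042 + j0.07037) S
|Y| = 0.1257 S → |Z| = 1/|Y| = 7.955 Ω, ∠Z = −∠Y = -34.04°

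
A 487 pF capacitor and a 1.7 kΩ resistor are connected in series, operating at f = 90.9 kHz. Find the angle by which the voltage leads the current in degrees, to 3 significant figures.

ω = 2πf = 571100 rad/s
X_C = 1/(ωC) = 3600 Ω
Z = 1700 − j3600 Ω
|Z| = √(1700² + 3600²) = 3980 Ω
∠Z = arctan(-3600/1700) = -64.7°

-64.7°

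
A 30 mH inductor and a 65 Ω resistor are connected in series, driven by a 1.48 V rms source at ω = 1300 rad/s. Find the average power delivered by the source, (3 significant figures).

X_L = ωL = 39.0 Ω
Z = 65.0 + j39.0 Ω
|Z| = √(65.0² + 39.0²) = 75.8 Ω
∠Z = arctan(39.0/65.0) = 31.0°
I = V/|Z| = 19.5 mA
P = VI cos φ = 1.48 × 0.0195 × cos(31.0°) = 24.8 mW

24.8 mW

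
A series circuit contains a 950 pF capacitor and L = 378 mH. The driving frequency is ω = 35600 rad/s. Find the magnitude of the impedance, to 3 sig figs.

16100 Ω

X_L = ωL = 13500 Ω
X_C = 1/(ωC) = 29600 Ω
Net reactance X = X_L − X_C = -16100 Ω
Z = − j16100 Ω
|Z| = √(0² + 16100²) = 16100 Ω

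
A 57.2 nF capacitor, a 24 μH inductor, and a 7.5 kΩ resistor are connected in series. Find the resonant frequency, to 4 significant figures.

ω₀ = 1/√(LC) = 1/√(2.4e-05 × 5.72e-08) = 853500 rad/s
f₀ = ω₀/(2π) = 135.8 kHz

135.8 kHz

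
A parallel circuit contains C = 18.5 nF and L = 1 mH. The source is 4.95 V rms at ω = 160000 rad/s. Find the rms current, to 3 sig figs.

X_L = ωL = 160 Ω
X_C = 1/(ωC) = 338 Ω
Parallel: admittances add. Y = 1/(jωL) + jωC
Y = (0 − j0.00329) S
|Y| = 0.00329 S → |Z| = 1/|Y| = 304 Ω, ∠Z = −∠Y = 90.0°
I = V/|Z| = 4.95/304 = 16.3 mA

16.3 mA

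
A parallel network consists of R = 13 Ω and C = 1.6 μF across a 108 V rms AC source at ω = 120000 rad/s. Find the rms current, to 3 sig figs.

22.3 A

X_C = 1/(ωC) = 5.21 Ω
Parallel: admittances add. Y = 1/R + jωC
Y = (0.0769 + j0.192) S
|Y| = 0.207 S → |Z| = 1/|Y| = 4.83 Ω, ∠Z = −∠Y = -68.2°
I = V/|Z| = 108/4.83 = 22.3 A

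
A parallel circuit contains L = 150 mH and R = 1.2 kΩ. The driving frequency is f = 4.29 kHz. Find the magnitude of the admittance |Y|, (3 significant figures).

ω = 2πf = 26950 rad/s
X_L = ωL = 4040 Ω
Parallel: admittances add. Y = 1/R + 1/(jωL)
Y = (0.000833 − j0.000247) S
|Y| = 0.000869 S → |Z| = 1/|Y| = 1150 Ω, ∠Z = −∠Y = 16.5°

869 μS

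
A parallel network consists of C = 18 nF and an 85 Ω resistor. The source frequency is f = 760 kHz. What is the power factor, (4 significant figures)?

ω = 2πf = 4.775e+06 rad/s
X_C = 1/(ωC) = 11.63 Ω
Parallel: admittances add. Y = 1/R + jωC
Y = (0.01176 + j0.08595) S
|Y| = 0.08676 S → |Z| = 1/|Y| = 11.53 Ω, ∠Z = −∠Y = -82.21°
cos φ = cos(-82.21°) = 0.1356

0.1356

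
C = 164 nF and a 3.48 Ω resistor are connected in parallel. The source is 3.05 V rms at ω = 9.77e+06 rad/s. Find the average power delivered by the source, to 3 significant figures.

2.67 W

X_C = 1/(ωC) = 0.624 Ω
Parallel: admittances add. Y = 1/R + jωC
Y = (0.287 + j1.60) S
|Y| = 1.63 S → |Z| = 1/|Y| = 0.614 Ω, ∠Z = −∠Y = -79.8°
I = V/|Z| = 4.96 A
P = VI cos φ = 3.05 × 4.96 × cos(-79.8°) = 2.67 W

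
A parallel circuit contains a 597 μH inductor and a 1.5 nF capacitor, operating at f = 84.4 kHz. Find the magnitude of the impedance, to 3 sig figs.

ω = 2πf = 530300 rad/s
X_L = ωL = 317 Ω
X_C = 1/(ωC) = 1260 Ω
Parallel: admittances add. Y = 1/(jωL) + jωC
Y = (0 − j0.00236) S
|Y| = 0.00236 S → |Z| = 1/|Y| = 423 Ω, ∠Z = −∠Y = 90.0°

423 Ω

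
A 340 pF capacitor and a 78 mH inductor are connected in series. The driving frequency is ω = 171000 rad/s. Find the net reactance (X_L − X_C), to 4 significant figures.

-3862 Ω

X_L = ωL = 13340 Ω
X_C = 1/(ωC) = 17200 Ω
X = 13340 − 17200 = -3862 Ω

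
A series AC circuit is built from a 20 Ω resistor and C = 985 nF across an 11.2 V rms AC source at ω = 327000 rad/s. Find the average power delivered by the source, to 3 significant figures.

6.12 W

X_C = 1/(ωC) = 3.10 Ω
Z = 20.0 − j3.10 Ω
|Z| = √(20.0² + 3.10²) = 20.2 Ω
∠Z = arctan(-3.10/20.0) = -8.82°
I = V/|Z| = 553 mA
P = VI cos φ = 11.2 × 0.553 × cos(-8.82°) = 6.12 W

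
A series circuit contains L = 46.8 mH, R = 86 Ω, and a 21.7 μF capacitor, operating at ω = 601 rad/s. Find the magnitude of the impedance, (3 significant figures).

X_L = ωL = 28.1 Ω
X_C = 1/(ωC) = 76.7 Ω
Net reactance X = X_L − X_C = -48.6 Ω
Z = 86.0 − j48.6 Ω
|Z| = √(86.0² + 48.6²) = 98.8 Ω

98.8 Ω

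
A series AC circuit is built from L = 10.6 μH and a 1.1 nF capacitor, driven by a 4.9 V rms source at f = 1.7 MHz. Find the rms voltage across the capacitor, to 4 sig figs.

ω = 2πf = 1.068e+07 rad/s
X_L = ωL = 113.2 Ω
X_C = 1/(ωC) = 85.11 Ω
Net reactance X = X_L − X_C = 28.11 Ω
Z = j28.11 Ω
|Z| = √(0² + 28.11²) = 28.11 Ω
I = V/|Z| = 174.3 mA
V_C = I·|Z_C| = 0.1743 × 85.11 = 14.83 V

14.83 V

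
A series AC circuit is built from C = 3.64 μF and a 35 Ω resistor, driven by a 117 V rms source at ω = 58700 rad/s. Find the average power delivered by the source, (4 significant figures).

384.2 W

X_C = 1/(ωC) = 4.680 Ω
Z = 35.00 − j4.680 Ω
|Z| = √(35.00² + 4.680²) = 35.31 Ω
∠Z = arctan(-4.680/35.00) = -7.616°
I = V/|Z| = 3.313 A
P = VI cos φ = 117 × 3.313 × cos(-7.616°) = 384.2 W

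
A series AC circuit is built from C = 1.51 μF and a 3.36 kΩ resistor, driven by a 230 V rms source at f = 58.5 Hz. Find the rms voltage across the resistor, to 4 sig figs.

ω = 2πf = 367.6 rad/s
X_C = 1/(ωC) = 1802 Ω
Z = 3360 − j1802 Ω
|Z| = √(3360² + 1802²) = 3813 Ω
I = V/|Z| = 60.33 mA
V_R = I·|Z_R| = 0.06033 × 3360 = 202.7 V

202.7 V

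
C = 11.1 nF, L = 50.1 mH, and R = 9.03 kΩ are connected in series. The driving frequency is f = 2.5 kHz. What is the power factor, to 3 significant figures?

ω = 2πf = 15710 rad/s
X_L = ωL = 787 Ω
X_C = 1/(ωC) = 5740 Ω
Net reactance X = X_L − X_C = -4950 Ω
Z = 9030 − j4950 Ω
|Z| = √(9030² + 4950²) = 10300 Ω
∠Z = arctan(-4950/9030) = -28.7°
cos φ = cos(-28.7°) = 0.877

0.877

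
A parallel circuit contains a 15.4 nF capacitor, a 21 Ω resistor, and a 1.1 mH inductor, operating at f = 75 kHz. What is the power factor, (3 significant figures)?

ω = 2πf = 471200 rad/s
X_L = ωL = 518 Ω
X_C = 1/(ωC) = 138 Ω
Parallel: admittances add. Y = 1/R + 1/(jωL) + jωC
Y = (0.0476 + j0.00533) S
|Y| = 0.0479 S → |Z| = 1/|Y| = 20.9 Ω, ∠Z = −∠Y = -6.38°
cos φ = cos(-6.38°) = 0.994

0.994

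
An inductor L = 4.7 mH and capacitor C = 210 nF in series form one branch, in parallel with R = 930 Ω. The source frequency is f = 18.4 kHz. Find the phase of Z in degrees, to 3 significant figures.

ω = 2πf = 115600 rad/s
X_L = ωL = 543 Ω
X_C = 1/(ωC) = 41.2 Ω
Branch 1: Z₁ = R = 930 Ω
Branch 2 (series LC): Z₂ = j(X_L − X_C) = j502 Ω
Parallel: Z = Z₁Z₂/(Z₁+Z₂), |Z| = 442 Ω, ∠Z = 61.6°

61.6°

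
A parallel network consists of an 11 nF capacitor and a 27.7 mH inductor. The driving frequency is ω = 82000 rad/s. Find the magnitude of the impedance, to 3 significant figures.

X_L = ωL = 2270 Ω
X_C = 1/(ωC) = 1110 Ω
Parallel: admittances add. Y = 1/(jωL) + jωC
Y = (0 + j0.000462) S
|Y| = 0.000462 S → |Z| = 1/|Y| = 2170 Ω, ∠Z = −∠Y = -90.0°

2170 Ω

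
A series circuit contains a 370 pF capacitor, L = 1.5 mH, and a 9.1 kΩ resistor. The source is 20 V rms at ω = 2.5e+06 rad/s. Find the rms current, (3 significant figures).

2.11 mA

X_L = ωL = 3750 Ω
X_C = 1/(ωC) = 1080 Ω
Net reactance X = X_L − X_C = 2670 Ω
Z = 9100 + j2670 Ω
|Z| = √(9100² + 2670²) = 9480 Ω
I = V/|Z| = 20/9480 = 2.11 mA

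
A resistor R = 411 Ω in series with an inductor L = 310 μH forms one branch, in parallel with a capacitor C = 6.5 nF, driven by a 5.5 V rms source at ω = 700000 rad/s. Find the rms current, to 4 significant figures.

22.13 mA

X_L = ωL = 217.0 Ω
X_C = 1/(ωC) = 219.8 Ω
Branch 1 (R+jX_L): Z₁ = 411.0 + j217.0 Ω, |Z₁| = 464.8 Ω
Branch 2 (−jX_C): Z₂ = −j219.8 Ω
Parallel: Z = Z₁Z₂/(Z₁+Z₂), |Z| = 248.5 Ω, ∠Z = -61.78°
I = V/|Z| = 5.5/248.5 = 22.13 mA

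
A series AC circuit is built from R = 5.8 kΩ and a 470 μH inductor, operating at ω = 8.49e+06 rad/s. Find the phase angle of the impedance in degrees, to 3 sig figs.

34.5°

X_L = ωL = 3990 Ω
Z = 5800 + j3990 Ω
|Z| = √(5800² + 3990²) = 7040 Ω
∠Z = arctan(3990/5800) = 34.5°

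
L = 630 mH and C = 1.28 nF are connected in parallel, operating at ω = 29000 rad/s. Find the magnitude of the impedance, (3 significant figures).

56800 Ω

X_L = ωL = 18300 Ω
X_C = 1/(ωC) = 26900 Ω
Parallel: admittances add. Y = 1/(jωL) + jωC
Y = (0 − j1.76e-05) S
|Y| = 1.76e-05 S → |Z| = 1/|Y| = 56800 Ω, ∠Z = −∠Y = 90.0°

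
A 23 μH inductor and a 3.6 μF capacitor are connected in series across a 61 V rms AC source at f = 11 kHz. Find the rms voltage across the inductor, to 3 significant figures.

39.9 V

ω = 2πf = 69120 rad/s
X_L = ωL = 1.59 Ω
X_C = 1/(ωC) = 4.02 Ω
Net reactance X = X_L − X_C = -2.43 Ω
Z = − j2.43 Ω
|Z| = √(0² + 2.43²) = 2.43 Ω
I = V/|Z| = 25.1 A
V_L = I·|Z_L| = 25.1 × 1.59 = 39.9 V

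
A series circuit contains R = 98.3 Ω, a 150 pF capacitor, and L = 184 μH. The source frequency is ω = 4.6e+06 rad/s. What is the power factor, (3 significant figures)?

0.161

X_L = ωL = 846 Ω
X_C = 1/(ωC) = 1450 Ω
Net reactance X = X_L − X_C = -603 Ω
Z = 98.3 − j603 Ω
|Z| = √(98.3² + 603²) = 611 Ω
∠Z = arctan(-603/98.3) = -80.7°
cos φ = cos(-80.7°) = 0.161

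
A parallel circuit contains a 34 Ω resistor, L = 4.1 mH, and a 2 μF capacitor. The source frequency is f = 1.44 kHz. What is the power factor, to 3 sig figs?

ω = 2πf = 9048 rad/s
X_L = ωL = 37.1 Ω
X_C = 1/(ωC) = 55.3 Ω
Parallel: admittances add. Y = 1/R + 1/(jωL) + jωC
Y = (0.0294 − j0.00886) S
|Y| = 0.0307 S → |Z| = 1/|Y| = 32.6 Ω, ∠Z = −∠Y = 16.8°
cos φ = cos(16.8°) = 0.957

0.957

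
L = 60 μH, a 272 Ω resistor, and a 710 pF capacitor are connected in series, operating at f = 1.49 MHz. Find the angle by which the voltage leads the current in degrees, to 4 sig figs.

56.52°

ω = 2πf = 9.362e+06 rad/s
X_L = ωL = 561.7 Ω
X_C = 1/(ωC) = 150.4 Ω
Net reactance X = X_L − X_C = 411.3 Ω
Z = 272.0 + j411.3 Ω
|Z| = √(272.0² + 411.3²) = 493.1 Ω
∠Z = arctan(411.3/272.0) = 56.52°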